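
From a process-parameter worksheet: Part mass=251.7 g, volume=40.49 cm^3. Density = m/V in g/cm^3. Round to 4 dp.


rho = 251.7 / 40.49 = 6.2163 g/cm^3


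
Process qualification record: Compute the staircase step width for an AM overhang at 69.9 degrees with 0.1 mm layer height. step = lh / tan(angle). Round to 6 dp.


step = 0.1 / tan(69.9) = 0.036595 mm


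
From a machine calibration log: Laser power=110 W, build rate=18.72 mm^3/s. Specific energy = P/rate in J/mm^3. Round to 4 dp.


SE = 110 / 18.72 = 5.8761 J/mm^3


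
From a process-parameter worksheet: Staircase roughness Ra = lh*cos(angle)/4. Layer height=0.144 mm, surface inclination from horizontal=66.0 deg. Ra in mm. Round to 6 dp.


Ra = 0.144 * cos(66.0) / 4 = 0.014643 mm


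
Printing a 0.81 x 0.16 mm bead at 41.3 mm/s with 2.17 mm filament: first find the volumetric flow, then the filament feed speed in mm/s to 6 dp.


Q = 0.81 * 0.16 * 41.3 = 5.35248 mm^3/s
A_fil = pi*(2.17/2)^2 = 3.69836141 mm^2
v_feed = 5.35248 / 3.69836141 = 1.447257 mm/s


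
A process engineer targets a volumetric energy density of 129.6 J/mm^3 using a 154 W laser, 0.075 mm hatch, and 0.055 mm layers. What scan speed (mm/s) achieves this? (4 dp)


v = 154 / (129.6*0.075*0.055) = 288.0658 mm/s


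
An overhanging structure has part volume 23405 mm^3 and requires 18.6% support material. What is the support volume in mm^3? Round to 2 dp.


V_support = 23405 * 0.186 = 4353.33 mm^3


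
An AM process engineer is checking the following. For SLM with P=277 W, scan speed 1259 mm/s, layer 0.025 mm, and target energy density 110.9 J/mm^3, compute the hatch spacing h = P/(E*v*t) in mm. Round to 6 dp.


h = 277 / (110.9*1259*0.025) = 0.079356 mm


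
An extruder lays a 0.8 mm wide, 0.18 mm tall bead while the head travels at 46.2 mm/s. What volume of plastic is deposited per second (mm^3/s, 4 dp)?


Rate = 0.8 * 0.18 * 46.2 = 6.6528 mm^3/s


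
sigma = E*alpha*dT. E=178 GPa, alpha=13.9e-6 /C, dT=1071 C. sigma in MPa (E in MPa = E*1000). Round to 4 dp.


sigma = 178*1000 * 13.9e-6 * 1071 = 2649.8682 MPa


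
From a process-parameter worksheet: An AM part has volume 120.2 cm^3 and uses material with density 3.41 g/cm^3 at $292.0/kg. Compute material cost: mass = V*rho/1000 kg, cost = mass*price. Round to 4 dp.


Mass = 120.2*3.41/1000 = 0.409882 kg
Cost = 0.409882 * 292.0 = 119.6855 $


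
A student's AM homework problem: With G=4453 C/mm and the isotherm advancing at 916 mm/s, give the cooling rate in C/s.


CR = 4453 * 916 = 4078948 C/s


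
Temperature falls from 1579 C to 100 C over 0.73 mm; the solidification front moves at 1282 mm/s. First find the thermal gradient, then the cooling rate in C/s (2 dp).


G = (1579-100)/0.73 = 2026.02739726 C/mm
CR = 2026.02739726 * 1282 = 2597367.12 C/s


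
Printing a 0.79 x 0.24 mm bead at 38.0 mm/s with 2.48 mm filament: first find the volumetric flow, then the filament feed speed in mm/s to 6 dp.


Q = 0.79 * 0.24 * 38.0 = 7.2048 mm^3/s
A_fil = pi*(2.48/2)^2 = 4.83051286 mm^2
v_feed = 7.2048 / 4.83051286 = 1.491519 mm/s


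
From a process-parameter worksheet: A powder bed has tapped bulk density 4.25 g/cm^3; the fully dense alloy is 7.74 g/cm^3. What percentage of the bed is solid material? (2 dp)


Packing = (4.25/7.74)*100 = 54.91 %


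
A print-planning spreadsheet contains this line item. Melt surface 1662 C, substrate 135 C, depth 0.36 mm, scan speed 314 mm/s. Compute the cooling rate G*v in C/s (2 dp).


G = (1662-135)/0.36 = 4241.66666667 C/mm
CR = 4241.66666667 * 314 = 1331883.33 C/s


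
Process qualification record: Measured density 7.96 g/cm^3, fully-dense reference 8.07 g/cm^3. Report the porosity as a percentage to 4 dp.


Porosity = (1-7.96/8.07)*100 = 1.3631 %


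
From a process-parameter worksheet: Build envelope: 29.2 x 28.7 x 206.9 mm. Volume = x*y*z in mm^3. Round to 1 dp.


V = 29.2 * 28.7 * 206.9 = 173390.5 mm^3


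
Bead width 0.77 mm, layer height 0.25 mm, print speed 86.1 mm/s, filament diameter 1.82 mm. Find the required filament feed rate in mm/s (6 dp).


Q = 0.77 * 0.25 * 86.1 = 16.57425 mm^3/s
A_fil = pi*(1.82/2)^2 = 2.60155288 mm^2
v_feed = 16.57425 / 2.60155288 = 6.370906 mm/s


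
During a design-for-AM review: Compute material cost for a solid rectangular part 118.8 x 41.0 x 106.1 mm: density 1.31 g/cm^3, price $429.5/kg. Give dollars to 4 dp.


V = 118.8 * 41.0 * 106.1 = 516791.88 mm^3 = 516.79188 cm^3
Mass = 516.79188 * 1.31 / 1000 = 0.67699736 kg
Cost = 0.67699736 * 429.5 = 290.7704 $


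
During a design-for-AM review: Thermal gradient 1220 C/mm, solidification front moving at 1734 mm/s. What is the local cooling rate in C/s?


CR = 1220 * 1734 = 2115480 C/s


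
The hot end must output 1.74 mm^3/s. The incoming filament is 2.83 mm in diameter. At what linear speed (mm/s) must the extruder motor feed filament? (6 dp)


A = pi*(2.83/2)^2 = 6.290175
v = 1.74 / 6.290175 = 0.276622 mm/s


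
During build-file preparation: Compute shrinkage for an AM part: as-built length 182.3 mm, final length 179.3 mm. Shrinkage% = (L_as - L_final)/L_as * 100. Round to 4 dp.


Shrinkage = ((182.3-179.3)/182.3)*100 = 1.6456 %


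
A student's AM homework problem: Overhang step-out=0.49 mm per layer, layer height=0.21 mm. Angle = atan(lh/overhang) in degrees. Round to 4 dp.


angle = atan(0.21/0.49) = 23.1986 degrees


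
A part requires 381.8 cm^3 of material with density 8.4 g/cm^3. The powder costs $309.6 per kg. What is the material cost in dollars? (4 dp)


Mass = 381.8*8.4/1000 = 3.20712 kg
Cost = 3.20712 * 309.6 = 992.9244 $


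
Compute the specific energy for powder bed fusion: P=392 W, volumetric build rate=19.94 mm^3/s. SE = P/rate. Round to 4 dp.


SE = 392 / 19.94 = 19.659 J/mm^3


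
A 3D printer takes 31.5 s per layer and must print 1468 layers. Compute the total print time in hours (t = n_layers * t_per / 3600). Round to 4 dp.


t = 1468 * 31.5 / 3600 = 12.845 hrs


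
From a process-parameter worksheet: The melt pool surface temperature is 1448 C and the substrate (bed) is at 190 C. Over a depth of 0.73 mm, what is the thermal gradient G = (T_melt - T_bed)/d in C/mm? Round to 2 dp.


G = (1448-190)/0.73 = 1723.29 C/mm


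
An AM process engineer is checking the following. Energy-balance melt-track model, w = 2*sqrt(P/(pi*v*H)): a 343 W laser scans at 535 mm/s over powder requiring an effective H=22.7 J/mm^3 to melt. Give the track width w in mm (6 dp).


w = 2*sqrt(343/(pi*535*22.7)) = 0.189632 mm


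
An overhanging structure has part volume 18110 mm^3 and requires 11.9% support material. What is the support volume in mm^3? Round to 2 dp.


V_support = 18110 * 0.119 = 2155.09 mm^3


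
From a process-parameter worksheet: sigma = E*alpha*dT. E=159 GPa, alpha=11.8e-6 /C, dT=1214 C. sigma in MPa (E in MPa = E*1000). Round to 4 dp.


sigma = 159*1000 * 11.8e-6 * 1214 = 2277.7068 MPa


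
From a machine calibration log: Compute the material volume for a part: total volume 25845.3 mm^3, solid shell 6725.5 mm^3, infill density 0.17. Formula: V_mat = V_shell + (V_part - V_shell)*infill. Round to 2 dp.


V_infill = (25845.3 - 6725.5) * 0.17 = 3250.37
V_total = 6725.5 + 3250.37 = 9975.87 mm^3


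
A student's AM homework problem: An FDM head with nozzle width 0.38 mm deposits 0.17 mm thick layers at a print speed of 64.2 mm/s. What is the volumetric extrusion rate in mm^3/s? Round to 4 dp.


Rate = 0.38 * 0.17 * 64.2 = 4.1473 mm^3/s


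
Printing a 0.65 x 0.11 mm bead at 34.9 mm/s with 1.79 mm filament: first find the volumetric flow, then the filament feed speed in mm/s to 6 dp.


Q = 0.65 * 0.11 * 34.9 = 2.49535 mm^3/s
A_fil = pi*(1.79/2)^2 = 2.51649426 mm^2
v_feed = 2.49535 / 2.51649426 = 0.991598 mm/s


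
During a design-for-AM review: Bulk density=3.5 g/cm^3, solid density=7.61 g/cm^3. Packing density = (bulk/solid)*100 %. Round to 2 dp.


Packing = (3.5/7.61)*100 = 45.99 %


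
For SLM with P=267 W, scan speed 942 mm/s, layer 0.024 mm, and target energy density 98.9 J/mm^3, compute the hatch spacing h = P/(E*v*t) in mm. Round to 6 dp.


h = 267 / (98.9*942*0.024) = 0.119413 mm


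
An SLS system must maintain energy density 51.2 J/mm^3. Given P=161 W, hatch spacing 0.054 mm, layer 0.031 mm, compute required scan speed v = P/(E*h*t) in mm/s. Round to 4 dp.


v = 161 / (51.2*0.054*0.031) = 1878.4536 mm/s


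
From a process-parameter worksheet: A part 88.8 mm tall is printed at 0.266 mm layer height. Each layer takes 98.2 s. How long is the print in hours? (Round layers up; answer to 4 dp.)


Layers = ceil(88.8/0.266) = 334
t = 334 * 98.2 / 3600 = 9.1108 hrs


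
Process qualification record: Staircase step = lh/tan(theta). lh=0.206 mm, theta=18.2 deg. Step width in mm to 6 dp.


step = 0.206 / tan(18.2) = 0.626553 mm


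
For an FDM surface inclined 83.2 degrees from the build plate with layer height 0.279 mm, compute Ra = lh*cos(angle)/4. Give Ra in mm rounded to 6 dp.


Ra = 0.279 * cos(83.2) / 4 = 0.008259 mm


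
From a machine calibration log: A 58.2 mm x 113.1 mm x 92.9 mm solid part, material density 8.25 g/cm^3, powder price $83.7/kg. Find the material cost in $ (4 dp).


V = 58.2 * 113.1 * 92.9 = 611506.818 mm^3 = 611.506818 cm^3
Mass = 611.506818 * 8.25 / 1000 = 5.04493125 kg
Cost = 5.04493125 * 83.7 = 422.2607 $


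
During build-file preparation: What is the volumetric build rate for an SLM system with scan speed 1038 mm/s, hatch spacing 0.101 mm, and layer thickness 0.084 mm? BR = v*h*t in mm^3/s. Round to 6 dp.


Rate = 1038 * 0.101 * 0.084 = 8.806392 mm^3/s


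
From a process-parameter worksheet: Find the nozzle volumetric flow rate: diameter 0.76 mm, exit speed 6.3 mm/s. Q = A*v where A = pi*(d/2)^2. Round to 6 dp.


A = pi*(0.76/2)^2 = 0.45364598 mm^2
Q = 0.45364598 * 6.3 = 2.85797 mm^3/s


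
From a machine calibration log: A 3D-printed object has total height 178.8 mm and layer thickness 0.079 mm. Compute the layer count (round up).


Layers = ceil(178.8/0.079) = 2264


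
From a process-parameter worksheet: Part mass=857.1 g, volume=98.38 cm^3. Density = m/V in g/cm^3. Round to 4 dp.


rho = 857.1 / 98.38 = 8.7121 g/cm^3


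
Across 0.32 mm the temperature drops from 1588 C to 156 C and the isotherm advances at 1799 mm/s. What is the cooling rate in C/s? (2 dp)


G = (1588-156)/0.32 = 4475.0 C/mm
CR = 4475.0 * 1799 = 8050525.0 C/s


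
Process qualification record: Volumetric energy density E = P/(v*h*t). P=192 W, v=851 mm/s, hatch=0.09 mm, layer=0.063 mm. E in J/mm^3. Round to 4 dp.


E = 192 / (851*0.09*0.063) = 39.7913 J/mm^3


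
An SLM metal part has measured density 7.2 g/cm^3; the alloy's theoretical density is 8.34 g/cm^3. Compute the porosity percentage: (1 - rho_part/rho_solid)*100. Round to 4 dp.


Porosity = (1-7.2/8.34)*100 = 13.6691 %


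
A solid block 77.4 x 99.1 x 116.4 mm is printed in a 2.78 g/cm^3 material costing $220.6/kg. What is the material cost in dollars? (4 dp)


V = 77.4 * 99.1 * 116.4 = 892827.576 mm^3 = 892.827576 cm^3
Mass = 892.827576 * 2.78 / 1000 = 2.48206066 kg
Cost = 2.48206066 * 220.6 = 547.5426 $


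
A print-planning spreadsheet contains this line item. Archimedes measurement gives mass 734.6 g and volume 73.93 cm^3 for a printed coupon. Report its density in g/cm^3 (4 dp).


rho = 734.6 / 73.93 = 9.9364 g/cm^3


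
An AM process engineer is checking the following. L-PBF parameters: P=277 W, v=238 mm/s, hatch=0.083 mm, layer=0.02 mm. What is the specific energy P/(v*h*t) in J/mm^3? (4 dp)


Build rate = 238 * 0.083 * 0.02 = 0.39508 mm^3/s
SE = 277 / 0.39508 = 701.1238 J/mm^3


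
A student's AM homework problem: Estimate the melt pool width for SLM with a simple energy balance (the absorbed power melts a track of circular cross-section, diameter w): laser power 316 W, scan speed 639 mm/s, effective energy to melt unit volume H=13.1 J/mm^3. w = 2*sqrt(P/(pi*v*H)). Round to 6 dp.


w = 2*sqrt(316/(pi*639*13.1)) = 0.219236 mm


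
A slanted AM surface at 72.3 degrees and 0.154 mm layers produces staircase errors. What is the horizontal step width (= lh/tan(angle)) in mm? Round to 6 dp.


step = 0.154 / tan(72.3) = 0.049148 mm


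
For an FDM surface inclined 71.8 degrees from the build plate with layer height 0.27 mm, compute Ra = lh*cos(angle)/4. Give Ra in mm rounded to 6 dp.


Ra = 0.27 * cos(71.8) / 4 = 0.021083 mm


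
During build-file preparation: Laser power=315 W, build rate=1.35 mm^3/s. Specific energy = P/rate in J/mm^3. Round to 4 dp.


SE = 315 / 1.35 = 233.3333 J/mm^3


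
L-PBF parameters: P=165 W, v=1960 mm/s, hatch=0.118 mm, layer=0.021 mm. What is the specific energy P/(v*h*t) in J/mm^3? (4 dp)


Build rate = 1960 * 0.118 * 0.021 = 4.85688 mm^3/s
SE = 165 / 4.85688 = 33.9724 J/mm^3


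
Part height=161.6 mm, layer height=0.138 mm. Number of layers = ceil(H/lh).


Layers = ceil(161.6/0.138) = 1172


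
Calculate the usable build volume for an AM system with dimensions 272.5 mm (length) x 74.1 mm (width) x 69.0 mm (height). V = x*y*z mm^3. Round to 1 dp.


V = 272.5 * 74.1 * 69.0 = 1393265.3 mm^3


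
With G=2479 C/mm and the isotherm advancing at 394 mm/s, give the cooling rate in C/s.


CR = 2479 * 394 = 976726 C/s


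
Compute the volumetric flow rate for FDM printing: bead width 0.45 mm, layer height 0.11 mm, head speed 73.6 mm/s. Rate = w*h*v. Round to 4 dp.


Rate = 0.45 * 0.11 * 73.6 = 3.6432 mm^3/s


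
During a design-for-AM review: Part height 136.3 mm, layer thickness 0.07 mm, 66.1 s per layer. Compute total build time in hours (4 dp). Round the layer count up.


Layers = ceil(136.3/0.07) = 1948
t = 1948 * 66.1 / 3600 = 35.7674 hrs


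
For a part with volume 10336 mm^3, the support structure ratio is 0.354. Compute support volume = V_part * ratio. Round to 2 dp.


V_support = 10336 * 0.354 = 3658.94 mm^3


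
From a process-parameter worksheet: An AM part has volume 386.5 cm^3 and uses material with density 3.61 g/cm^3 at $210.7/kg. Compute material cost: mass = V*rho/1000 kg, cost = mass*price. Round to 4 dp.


Mass = 386.5*3.61/1000 = 1.395265 kg
Cost = 1.395265 * 210.7 = 293.9823 $


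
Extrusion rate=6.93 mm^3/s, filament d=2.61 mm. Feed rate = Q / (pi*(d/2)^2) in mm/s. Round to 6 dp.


A = pi*(2.61/2)^2 = 5.350211
v = 6.93 / 5.350211 = 1.295276 mm/s


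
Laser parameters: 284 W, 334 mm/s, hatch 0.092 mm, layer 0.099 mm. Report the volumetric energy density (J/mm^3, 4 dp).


E = 284 / (334*0.092*0.099) = 93.3574 J/mm^3


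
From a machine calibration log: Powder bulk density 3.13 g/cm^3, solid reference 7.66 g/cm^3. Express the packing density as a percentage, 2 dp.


Packing = (3.13/7.66)*100 = 40.86 %


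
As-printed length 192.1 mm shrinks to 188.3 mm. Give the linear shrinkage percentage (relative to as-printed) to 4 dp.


Shrinkage = ((192.1-188.3)/192.1)*100 = 1.9781 %


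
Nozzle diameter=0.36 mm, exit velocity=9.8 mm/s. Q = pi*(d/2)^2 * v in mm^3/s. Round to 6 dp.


A = pi*(0.36/2)^2 = 0.1017876 mm^2
Q = 0.1017876 * 9.8 = 0.997518 mm^3/s


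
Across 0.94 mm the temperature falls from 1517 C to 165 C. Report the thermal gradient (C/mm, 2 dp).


G = (1517-165)/0.94 = 1438.3 C/mm


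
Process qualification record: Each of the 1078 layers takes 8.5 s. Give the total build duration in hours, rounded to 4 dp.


t = 1078 * 8.5 / 3600 = 2.5453 hrs


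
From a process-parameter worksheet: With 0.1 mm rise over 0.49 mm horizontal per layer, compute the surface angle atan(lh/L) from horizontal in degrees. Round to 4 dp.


angle = atan(0.1/0.49) = 11.5346 degrees


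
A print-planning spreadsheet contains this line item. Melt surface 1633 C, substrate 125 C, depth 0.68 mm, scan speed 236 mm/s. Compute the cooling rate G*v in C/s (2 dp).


G = (1633-125)/0.68 = 2217.64705882 C/mm
CR = 2217.64705882 * 236 = 523364.71 C/s


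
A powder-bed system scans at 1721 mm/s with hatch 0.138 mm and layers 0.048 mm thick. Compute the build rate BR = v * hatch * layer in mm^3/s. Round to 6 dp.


Rate = 1721 * 0.138 * 0.048 = 11.399904 mm^3/s


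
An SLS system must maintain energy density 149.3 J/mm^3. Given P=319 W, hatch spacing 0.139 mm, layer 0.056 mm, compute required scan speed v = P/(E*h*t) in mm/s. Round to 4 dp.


v = 319 / (149.3*0.139*0.056) = 274.491 mm/s


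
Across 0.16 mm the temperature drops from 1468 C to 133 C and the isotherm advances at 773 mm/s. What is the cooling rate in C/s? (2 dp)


G = (1468-133)/0.16 = 8343.75 C/mm
CR = 8343.75 * 773 = 6449718.75 C/s


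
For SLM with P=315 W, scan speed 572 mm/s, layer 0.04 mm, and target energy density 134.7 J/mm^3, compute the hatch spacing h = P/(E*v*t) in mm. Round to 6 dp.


h = 315 / (134.7*572*0.04) = 0.102208 mm


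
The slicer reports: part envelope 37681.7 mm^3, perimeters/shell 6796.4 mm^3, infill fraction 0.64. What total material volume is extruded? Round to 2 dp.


V_infill = (37681.7 - 6796.4) * 0.64 = 19766.59
V_total = 6796.4 + 19766.59 = 26562.99 mm^3


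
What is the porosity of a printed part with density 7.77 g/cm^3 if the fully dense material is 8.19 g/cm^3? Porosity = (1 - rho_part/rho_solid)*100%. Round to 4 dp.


Porosity = (1-7.77/8.19)*100 = 5.1282 %


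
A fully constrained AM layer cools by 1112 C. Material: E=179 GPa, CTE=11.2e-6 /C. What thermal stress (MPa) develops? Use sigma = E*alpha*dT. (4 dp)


sigma = 179*1000 * 11.2e-6 * 1112 = 2229.3376 MPa


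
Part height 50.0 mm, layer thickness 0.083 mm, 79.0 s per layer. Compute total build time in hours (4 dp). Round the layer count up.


Layers = ceil(50.0/0.083) = 603
t = 603 * 79.0 / 3600 = 13.2325 hrs


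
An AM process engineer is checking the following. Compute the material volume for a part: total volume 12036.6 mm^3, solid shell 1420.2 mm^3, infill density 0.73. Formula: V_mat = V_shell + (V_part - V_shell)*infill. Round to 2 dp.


V_infill = (12036.6 - 1420.2) * 0.73 = 7749.97
V_total = 1420.2 + 7749.97 = 9170.17 mm^3


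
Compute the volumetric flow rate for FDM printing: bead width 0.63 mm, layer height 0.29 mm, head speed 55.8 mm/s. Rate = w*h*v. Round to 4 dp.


Rate = 0.63 * 0.29 * 55.8 = 10.1947 mm^3/s


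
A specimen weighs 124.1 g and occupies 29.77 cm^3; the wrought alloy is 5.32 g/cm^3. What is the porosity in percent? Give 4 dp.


rho_part = 124.1 / 29.77 = 4.16862613 g/cm^3
Porosity = (1 - 4.16862613/5.32)*100 = 21.6424 %


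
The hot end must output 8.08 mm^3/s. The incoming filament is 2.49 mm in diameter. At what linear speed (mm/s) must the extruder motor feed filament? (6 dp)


A = pi*(2.49/2)^2 = 4.869547
v = 8.08 / 4.869547 = 1.659292 mm/s


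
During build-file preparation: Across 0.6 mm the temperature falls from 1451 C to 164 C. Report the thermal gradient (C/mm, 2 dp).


G = (1451-164)/0.6 = 2145.0 C/mm


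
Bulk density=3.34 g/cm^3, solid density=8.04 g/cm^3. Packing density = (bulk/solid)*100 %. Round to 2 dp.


Packing = (3.34/8.04)*100 = 41.54 %


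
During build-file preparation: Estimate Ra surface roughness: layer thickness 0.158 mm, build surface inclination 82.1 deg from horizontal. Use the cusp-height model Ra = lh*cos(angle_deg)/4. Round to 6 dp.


Ra = 0.158 * cos(82.1) / 4 = 0.005429 mm


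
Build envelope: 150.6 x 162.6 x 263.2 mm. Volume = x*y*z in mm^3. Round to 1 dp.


V = 150.6 * 162.6 * 263.2 = 6445125.8 mm^3


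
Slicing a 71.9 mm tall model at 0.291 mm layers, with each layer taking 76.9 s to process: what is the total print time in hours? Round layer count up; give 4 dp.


Layers = ceil(71.9/0.291) = 248
t = 248 * 76.9 / 3600 = 5.2976 hrs


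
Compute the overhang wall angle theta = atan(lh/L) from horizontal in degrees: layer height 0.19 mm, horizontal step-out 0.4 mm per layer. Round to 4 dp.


angle = atan(0.19/0.4) = 25.4077 degrees


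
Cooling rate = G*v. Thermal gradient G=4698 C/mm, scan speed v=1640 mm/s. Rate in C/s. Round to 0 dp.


CR = 4698 * 1640 = 7704720 C/s


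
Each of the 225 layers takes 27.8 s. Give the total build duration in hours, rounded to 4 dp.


t = 225 * 27.8 / 3600 = 1.7375 hrs


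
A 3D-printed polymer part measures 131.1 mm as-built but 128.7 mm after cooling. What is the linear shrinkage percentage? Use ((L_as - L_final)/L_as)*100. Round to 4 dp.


Shrinkage = ((131.1-128.7)/131.1)*100 = 1.8307 %


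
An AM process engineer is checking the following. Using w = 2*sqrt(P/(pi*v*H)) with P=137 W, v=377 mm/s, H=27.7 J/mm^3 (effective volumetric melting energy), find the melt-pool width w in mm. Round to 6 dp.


w = 2*sqrt(137/(pi*377*27.7)) = 0.129242 mm


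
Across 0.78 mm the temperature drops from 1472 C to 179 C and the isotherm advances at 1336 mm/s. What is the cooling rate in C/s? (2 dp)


G = (1472-179)/0.78 = 1657.69230769 C/mm
CR = 1657.69230769 * 1336 = 2214676.92 C/s


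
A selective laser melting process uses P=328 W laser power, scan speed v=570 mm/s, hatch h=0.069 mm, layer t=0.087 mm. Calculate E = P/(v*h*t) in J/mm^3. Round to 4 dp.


E = 328 / (570*0.069*0.087) = 95.8585 J/mm^3


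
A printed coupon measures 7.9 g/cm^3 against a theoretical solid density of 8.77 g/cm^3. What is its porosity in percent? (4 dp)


Porosity = (1-7.9/8.77)*100 = 9.9202 %


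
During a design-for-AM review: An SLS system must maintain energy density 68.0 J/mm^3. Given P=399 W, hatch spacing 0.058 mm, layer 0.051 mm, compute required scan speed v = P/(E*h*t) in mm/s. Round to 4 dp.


v = 399 / (68.0*0.058*0.051) = 1983.6535 mm/s


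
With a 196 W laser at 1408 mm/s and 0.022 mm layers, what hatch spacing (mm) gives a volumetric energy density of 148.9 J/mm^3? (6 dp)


h = 196 / (148.9*1408*0.022) = 0.042495 mm


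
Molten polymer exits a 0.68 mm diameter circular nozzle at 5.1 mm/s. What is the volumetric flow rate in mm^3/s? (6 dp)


A = pi*(0.68/2)^2 = 0.36316811 mm^2
Q = 0.36316811 * 5.1 = 1.852157 mm^3/s


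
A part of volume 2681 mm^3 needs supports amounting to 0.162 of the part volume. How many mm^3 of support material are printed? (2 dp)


V_support = 2681 * 0.162 = 434.32 mm^3


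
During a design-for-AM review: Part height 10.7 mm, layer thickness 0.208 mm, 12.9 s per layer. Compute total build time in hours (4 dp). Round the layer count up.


Layers = ceil(10.7/0.208) = 52
t = 52 * 12.9 / 3600 = 0.1863 hrs


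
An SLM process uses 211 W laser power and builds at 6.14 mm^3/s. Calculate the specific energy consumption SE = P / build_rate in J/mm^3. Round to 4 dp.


SE = 211 / 6.14 = 34.3648 J/mm^3


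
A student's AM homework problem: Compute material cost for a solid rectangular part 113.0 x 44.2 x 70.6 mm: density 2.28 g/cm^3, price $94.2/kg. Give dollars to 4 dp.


V = 113.0 * 44.2 * 70.6 = 352618.76 mm^3 = 352.61876 cm^3
Mass = 352.61876 * 2.28 / 1000 = 0.80397077 kg
Cost = 0.80397077 * 94.2 = 75.734 $


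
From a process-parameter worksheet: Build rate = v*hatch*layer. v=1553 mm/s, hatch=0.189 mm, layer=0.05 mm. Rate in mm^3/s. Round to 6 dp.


Rate = 1553 * 0.189 * 0.05 = 14.67585 mm^3/s


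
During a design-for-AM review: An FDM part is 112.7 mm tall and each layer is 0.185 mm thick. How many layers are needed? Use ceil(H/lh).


Layers = ceil(112.7/0.185) = 610


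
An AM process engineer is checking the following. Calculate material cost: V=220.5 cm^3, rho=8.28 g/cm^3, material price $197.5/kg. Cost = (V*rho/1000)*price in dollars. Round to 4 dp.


Mass = 220.5*8.28/1000 = 1.82574 kg
Cost = 1.82574 * 197.5 = 360.5837 $


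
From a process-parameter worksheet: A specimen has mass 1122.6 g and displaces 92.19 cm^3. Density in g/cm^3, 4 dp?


rho = 1122.6 / 92.19 = 12.177 g/cm^3


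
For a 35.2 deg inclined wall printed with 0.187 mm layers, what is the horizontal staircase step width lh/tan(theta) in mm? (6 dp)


step = 0.187 / tan(35.2) = 0.265089 mm


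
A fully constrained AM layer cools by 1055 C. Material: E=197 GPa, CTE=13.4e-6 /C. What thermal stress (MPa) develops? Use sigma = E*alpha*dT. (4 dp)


sigma = 197*1000 * 13.4e-6 * 1055 = 2784.989 MPa


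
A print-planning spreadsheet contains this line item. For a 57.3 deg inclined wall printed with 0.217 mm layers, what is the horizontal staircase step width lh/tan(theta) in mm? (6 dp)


step = 0.217 / tan(57.3) = 0.139312 mm


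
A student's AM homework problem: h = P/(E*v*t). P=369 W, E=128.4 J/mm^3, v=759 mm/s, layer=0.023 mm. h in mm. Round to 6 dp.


h = 369 / (128.4*759*0.023) = 0.164623 mm


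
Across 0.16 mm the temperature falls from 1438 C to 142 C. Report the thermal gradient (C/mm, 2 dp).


G = (1438-142)/0.16 = 8100.0 C/mm


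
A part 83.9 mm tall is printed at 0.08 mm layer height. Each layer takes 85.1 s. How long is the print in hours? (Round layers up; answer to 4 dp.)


Layers = ceil(83.9/0.08) = 1049
t = 1049 * 85.1 / 3600 = 24.7972 hrs


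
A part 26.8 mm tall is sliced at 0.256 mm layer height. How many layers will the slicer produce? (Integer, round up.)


Layers = ceil(26.8/0.256) = 105


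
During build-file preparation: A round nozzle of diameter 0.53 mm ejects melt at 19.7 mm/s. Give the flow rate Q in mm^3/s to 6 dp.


A = pi*(0.53/2)^2 = 0.22061834 mm^2
Q = 0.22061834 * 19.7 = 4.346181 mm^3/s


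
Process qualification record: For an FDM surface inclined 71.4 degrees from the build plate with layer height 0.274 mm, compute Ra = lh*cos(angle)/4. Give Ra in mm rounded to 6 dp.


Ra = 0.274 * cos(71.4) / 4 = 0.021849 mm


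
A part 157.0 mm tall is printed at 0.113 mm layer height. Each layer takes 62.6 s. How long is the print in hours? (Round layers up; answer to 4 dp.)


Layers = ceil(157.0/0.113) = 1390
t = 1390 * 62.6 / 3600 = 24.1706 hrs


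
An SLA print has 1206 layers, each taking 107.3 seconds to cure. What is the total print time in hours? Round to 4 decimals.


t = 1206 * 107.3 / 3600 = 35.9455 hrs


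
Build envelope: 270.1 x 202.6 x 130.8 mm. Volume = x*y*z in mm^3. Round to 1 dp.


V = 270.1 * 202.6 * 130.8 = 7157671.6 mm^3


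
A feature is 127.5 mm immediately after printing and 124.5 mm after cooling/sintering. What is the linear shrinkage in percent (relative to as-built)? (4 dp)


Shrinkage = ((127.5-124.5)/127.5)*100 = 2.3529 %


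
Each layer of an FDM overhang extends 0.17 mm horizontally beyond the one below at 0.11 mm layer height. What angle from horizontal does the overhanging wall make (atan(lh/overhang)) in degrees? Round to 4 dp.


angle = atan(0.11/0.17) = 32.9052 degrees


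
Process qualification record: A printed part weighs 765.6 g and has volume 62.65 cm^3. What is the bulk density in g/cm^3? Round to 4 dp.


rho = 765.6 / 62.65 = 12.2203 g/cm^3


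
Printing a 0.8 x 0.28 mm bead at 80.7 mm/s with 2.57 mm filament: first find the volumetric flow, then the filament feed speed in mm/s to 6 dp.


Q = 0.8 * 0.28 * 80.7 = 18.0768 mm^3/s
A_fil = pi*(2.57/2)^2 = 5.18747633 mm^2
v_feed = 18.0768 / 5.18747633 = 3.4847 mm/s


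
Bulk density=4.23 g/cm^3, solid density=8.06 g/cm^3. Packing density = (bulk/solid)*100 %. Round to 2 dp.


Packing = (4.23/8.06)*100 = 52.48 %


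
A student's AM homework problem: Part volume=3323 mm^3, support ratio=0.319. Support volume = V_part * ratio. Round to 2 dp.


V_support = 3323 * 0.319 = 1060.04 mm^3


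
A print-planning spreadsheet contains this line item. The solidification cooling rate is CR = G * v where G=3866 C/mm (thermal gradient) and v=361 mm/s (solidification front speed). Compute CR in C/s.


CR = 3866 * 361 = 1395626 C/s


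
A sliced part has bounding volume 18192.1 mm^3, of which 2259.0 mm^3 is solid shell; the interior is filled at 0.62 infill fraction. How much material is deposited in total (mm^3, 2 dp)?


V_infill = (18192.1 - 2259.0) * 0.62 = 9878.52
V_total = 2259.0 + 9878.52 = 12137.52 mm^3


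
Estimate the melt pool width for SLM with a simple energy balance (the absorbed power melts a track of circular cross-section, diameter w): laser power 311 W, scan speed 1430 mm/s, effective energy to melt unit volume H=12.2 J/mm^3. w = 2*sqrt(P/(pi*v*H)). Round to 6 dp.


w = 2*sqrt(311/(pi*1430*12.2)) = 0.150656 mm


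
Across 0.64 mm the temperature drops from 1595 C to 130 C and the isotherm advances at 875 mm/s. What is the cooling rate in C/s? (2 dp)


G = (1595-130)/0.64 = 2289.0625 C/mm
CR = 2289.0625 * 875 = 2002929.69 C/s


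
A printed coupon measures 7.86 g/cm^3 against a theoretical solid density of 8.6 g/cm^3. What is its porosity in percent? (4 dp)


Porosity = (1-7.86/8.6)*100 = 8.6047 %


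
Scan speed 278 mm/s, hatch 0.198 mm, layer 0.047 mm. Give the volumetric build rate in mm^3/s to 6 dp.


Rate = 278 * 0.198 * 0.047 = 2.587068 mm^3/s


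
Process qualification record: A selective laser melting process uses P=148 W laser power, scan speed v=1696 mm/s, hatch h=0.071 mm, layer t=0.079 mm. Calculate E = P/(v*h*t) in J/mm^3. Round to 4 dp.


E = 148 / (1696*0.071*0.079) = 15.5579 J/mm^3


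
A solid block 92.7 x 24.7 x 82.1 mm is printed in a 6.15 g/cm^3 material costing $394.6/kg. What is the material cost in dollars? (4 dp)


V = 92.7 * 24.7 * 82.1 = 187983.549 mm^3 = 187.983549 cm^3
Mass = 187.983549 * 6.15 / 1000 = 1.15609883 kg
Cost = 1.15609883 * 394.6 = 456.1966 $


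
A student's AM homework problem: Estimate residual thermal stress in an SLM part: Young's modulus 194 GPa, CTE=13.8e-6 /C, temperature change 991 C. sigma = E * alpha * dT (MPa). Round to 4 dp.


sigma = 194*1000 * 13.8e-6 * 991 = 2653.1052 MPa


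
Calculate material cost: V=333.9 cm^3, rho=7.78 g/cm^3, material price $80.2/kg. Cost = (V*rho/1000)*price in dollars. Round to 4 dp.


Mass = 333.9*7.78/1000 = 2.597742 kg
Cost = 2.597742 * 80.2 = 208.3389 $


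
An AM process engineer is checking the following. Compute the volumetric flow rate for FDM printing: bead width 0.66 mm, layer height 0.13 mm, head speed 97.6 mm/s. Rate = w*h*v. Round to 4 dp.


Rate = 0.66 * 0.13 * 97.6 = 8.3741 mm^3/s


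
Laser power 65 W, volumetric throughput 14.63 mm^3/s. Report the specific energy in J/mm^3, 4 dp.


SE = 65 / 14.63 = 4.4429 J/mm^3


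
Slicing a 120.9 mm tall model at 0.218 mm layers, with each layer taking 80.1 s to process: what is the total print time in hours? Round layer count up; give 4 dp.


Layers = ceil(120.9/0.218) = 555
t = 555 * 80.1 / 3600 = 12.3488 hrs


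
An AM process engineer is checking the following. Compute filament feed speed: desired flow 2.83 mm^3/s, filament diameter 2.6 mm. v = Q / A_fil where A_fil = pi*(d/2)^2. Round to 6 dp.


A = pi*(2.6/2)^2 = 5.309292
v = 2.83 / 5.309292 = 0.533028 mm/s


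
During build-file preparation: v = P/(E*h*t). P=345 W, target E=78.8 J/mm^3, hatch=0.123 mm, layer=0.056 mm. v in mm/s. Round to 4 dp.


v = 345 / (78.8*0.123*0.056) = 635.6232 mm/s


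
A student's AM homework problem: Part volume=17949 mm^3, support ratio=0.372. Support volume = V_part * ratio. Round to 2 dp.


V_support = 17949 * 0.372 = 6677.03 mm^3


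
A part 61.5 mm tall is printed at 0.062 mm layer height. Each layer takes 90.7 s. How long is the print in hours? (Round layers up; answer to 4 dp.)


Layers = ceil(61.5/0.062) = 992
t = 992 * 90.7 / 3600 = 24.9929 hrs


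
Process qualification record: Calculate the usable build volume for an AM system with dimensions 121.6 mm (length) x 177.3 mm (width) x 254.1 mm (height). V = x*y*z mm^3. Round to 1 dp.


V = 121.6 * 177.3 * 254.1 = 5478314.7 mm^3


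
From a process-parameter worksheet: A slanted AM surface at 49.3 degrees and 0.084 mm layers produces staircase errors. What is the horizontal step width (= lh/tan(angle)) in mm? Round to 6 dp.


step = 0.084 / tan(49.3) = 0.072251 mm


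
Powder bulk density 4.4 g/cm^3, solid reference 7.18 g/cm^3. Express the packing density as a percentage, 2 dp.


Packing = (4.4/7.18)*100 = 61.28 %


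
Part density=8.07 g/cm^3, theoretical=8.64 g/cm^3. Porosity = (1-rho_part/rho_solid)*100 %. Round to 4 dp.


Porosity = (1-8.07/8.64)*100 = 6.5972 %


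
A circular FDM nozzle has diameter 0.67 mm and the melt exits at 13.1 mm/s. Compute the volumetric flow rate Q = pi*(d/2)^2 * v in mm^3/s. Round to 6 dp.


A = pi*(0.67/2)^2 = 0.35256524 mm^2
Q = 0.35256524 * 13.1 = 4.618605 mm^3/s


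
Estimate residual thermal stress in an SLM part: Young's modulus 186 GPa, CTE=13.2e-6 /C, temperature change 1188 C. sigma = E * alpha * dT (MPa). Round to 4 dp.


sigma = 186*1000 * 13.2e-6 * 1188 = 2916.7776 MPa


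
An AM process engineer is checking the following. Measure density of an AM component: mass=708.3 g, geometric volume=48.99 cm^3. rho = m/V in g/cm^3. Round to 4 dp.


rho = 708.3 / 48.99 = 14.4581 g/cm^3


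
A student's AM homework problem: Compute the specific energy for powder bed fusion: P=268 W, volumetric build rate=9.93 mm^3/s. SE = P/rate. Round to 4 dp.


SE = 268 / 9.93 = 26.9889 J/mm^3


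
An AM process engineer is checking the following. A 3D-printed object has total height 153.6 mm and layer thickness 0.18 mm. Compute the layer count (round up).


Layers = ceil(153.6/0.18) = 854


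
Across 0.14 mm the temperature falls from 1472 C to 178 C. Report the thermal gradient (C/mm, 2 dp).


G = (1472-178)/0.14 = 9242.86 C/mm


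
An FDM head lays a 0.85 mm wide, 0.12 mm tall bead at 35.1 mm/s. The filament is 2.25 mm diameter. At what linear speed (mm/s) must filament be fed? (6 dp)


Q = 0.85 * 0.12 * 35.1 = 3.5802 mm^3/s
A_fil = pi*(2.25/2)^2 = 3.9760782 mm^2
v_feed = 3.5802 / 3.9760782 = 0.900435 mm/s


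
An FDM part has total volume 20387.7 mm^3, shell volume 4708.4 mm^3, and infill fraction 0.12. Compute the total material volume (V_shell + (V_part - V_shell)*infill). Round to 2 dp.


V_infill = (20387.7 - 4708.4) * 0.12 = 1881.52
V_total = 4708.4 + 1881.52 = 6589.92 mm^3


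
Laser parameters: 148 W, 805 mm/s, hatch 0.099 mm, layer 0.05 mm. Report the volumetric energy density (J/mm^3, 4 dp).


E = 148 / (805*0.099*0.05) = 37.1416 J/mm^3


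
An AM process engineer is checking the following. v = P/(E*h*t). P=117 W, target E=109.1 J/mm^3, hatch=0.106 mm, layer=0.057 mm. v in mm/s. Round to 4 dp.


v = 117 / (109.1*0.106*0.057) = 177.4927 mm/s


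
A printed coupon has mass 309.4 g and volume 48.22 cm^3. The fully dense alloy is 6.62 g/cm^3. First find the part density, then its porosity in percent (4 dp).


rho_part = 309.4 / 48.22 = 6.41642472 g/cm^3
Porosity = (1 - 6.41642472/6.62)*100 = 3.0752 %


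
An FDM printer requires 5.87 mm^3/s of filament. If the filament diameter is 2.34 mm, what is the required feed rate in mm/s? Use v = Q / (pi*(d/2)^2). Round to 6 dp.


A = pi*(2.34/2)^2 = 4.300526
v = 5.87 / 4.300526 = 1.364949 mm/s


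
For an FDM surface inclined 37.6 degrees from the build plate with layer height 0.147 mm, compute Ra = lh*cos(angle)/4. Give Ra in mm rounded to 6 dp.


Ra = 0.147 * cos(37.6) / 4 = 0.029117 mm


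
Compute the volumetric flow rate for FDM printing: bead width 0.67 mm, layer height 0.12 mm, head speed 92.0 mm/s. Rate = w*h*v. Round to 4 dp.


Rate = 0.67 * 0.12 * 92.0 = 7.3968 mm^3/s


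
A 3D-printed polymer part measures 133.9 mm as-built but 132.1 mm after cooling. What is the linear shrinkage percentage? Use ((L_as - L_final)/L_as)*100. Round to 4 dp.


Shrinkage = ((133.9-132.1)/133.9)*100 = 1.3443 %


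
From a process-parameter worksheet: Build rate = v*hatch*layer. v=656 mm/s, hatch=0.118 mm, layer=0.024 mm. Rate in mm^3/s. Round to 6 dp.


Rate = 656 * 0.118 * 0.024 = 1.857792 mm^3/s


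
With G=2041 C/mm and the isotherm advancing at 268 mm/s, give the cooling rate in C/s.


CR = 2041 * 268 = 546988 C/s


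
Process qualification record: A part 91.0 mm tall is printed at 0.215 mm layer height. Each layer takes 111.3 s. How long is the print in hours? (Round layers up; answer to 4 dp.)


Layers = ceil(91.0/0.215) = 424
t = 424 * 111.3 / 3600 = 13.1087 hrs


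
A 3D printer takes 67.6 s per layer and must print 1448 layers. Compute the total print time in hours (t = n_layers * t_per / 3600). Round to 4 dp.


t = 1448 * 67.6 / 3600 = 27.1902 hrs


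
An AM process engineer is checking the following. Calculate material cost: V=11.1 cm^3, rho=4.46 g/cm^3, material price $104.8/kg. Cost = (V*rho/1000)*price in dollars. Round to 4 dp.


Mass = 11.1*4.46/1000 = 0.049506 kg
Cost = 0.049506 * 104.8 = 5.1882 $


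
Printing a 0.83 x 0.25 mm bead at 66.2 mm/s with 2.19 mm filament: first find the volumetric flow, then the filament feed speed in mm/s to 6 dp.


Q = 0.83 * 0.25 * 66.2 = 13.7365 mm^3/s
A_fil = pi*(2.19/2)^2 = 3.76684813 mm^2
v_feed = 13.7365 / 3.76684813 = 3.646683 mm/s


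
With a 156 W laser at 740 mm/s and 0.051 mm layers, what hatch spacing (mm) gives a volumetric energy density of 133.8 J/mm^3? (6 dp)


h = 156 / (133.8*740*0.051) = 0.030893 mm


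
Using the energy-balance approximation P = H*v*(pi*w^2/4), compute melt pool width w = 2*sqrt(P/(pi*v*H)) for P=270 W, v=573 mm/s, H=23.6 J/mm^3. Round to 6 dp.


w = 2*sqrt(270/(pi*573*23.6)) = 0.159442 mm


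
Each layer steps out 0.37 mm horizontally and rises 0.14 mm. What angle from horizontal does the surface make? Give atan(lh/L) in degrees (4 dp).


angle = atan(0.14/0.37) = 20.7256 degrees


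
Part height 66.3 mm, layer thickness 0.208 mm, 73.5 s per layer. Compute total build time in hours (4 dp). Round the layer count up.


Layers = ceil(66.3/0.208) = 319
t = 319 * 73.5 / 3600 = 6.5129 hrs


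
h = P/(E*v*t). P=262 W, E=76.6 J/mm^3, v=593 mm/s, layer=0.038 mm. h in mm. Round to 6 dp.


h = 262 / (76.6*593*0.038) = 0.151787 mm


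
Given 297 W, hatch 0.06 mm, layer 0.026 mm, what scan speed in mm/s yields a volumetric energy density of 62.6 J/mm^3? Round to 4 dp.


v = 297 / (62.6*0.06*0.026) = 3041.2878 mm/s


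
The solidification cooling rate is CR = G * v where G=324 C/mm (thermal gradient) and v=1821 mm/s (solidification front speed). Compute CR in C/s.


CR = 324 * 1821 = 590004 C/s


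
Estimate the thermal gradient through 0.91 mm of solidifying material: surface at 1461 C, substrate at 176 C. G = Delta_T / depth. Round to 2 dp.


G = (1461-176)/0.91 = 1412.09 C/mm


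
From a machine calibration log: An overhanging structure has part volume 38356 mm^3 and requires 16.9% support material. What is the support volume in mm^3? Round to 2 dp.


V_support = 38356 * 0.169 = 6482.16 mm^3


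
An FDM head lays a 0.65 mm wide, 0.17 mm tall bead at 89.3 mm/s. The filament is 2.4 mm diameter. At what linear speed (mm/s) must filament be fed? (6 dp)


Q = 0.65 * 0.17 * 89.3 = 9.86765 mm^3/s
A_fil = pi*(2.4/2)^2 = 4.52389342 mm^2
v_feed = 9.86765 / 4.52389342 = 2.18123 mm/s


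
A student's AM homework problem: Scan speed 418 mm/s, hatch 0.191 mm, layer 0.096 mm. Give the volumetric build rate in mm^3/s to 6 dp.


Rate = 418 * 0.191 * 0.096 = 7.664448 mm^3/s


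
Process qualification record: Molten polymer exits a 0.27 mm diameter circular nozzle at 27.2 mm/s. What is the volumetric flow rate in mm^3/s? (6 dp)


A = pi*(0.27/2)^2 = 0.05725553 mm^2
Q = 0.05725553 * 27.2 = 1.55735 mm^3/s


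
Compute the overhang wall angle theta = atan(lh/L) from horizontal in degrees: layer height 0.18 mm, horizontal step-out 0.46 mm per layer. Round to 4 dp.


angle = atan(0.18/0.46) = 21.3706 degrees


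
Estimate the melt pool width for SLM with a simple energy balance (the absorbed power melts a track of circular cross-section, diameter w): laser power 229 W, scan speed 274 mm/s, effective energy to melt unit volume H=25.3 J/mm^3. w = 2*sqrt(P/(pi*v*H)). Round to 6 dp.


w = 2*sqrt(229/(pi*274*25.3)) = 0.205087 mm
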